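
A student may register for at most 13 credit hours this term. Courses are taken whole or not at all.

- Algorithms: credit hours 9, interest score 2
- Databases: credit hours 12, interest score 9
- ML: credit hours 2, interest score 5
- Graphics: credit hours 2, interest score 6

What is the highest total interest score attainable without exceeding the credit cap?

13

This is an integer program with binary decision variables.
Take Algorithms, ML, and Graphics: credit hours 9 + 2 + 2 = 13 ≤ 13, interest score 2 + 5 + 6 = 13.
No other feasible combination does better.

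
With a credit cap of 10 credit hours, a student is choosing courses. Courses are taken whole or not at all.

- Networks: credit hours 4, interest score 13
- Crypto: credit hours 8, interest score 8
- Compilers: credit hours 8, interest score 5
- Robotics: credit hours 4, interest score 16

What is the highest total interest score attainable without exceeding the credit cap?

This is a 0-1 knapsack instance.
Robotics: credit hours 4 ≤ 10, interest score 16.
Networks + Robotics: credit hours 4 + 4 = 8 ≤ 10, interest score 13 + 16 = 29.
Networks: credit hours 4 ≤ 10, interest score 13.
Best is Networks and Robotics with total interest score 29.

29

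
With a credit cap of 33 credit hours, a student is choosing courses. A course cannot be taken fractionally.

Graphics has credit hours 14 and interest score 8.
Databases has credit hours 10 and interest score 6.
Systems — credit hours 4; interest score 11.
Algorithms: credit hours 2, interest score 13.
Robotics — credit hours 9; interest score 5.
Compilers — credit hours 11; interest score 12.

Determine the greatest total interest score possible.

Take Graphics, Systems, Algorithms, and Compilers: credit hours 14 + 4 + 2 + 11 = 31 ≤ 33, interest score 8 + 11 + 13 + 12 = 44.
No other feasible combination does better.

44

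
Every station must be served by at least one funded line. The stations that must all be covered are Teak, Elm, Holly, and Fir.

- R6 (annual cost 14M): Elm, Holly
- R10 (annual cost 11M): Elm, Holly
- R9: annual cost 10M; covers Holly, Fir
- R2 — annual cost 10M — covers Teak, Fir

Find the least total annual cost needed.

This is an integer covering problem.
Choose R10 and R2: together they cover Teak, Elm, Holly, Fir — every station.
Total annual cost: 11 + 10 = 21.

21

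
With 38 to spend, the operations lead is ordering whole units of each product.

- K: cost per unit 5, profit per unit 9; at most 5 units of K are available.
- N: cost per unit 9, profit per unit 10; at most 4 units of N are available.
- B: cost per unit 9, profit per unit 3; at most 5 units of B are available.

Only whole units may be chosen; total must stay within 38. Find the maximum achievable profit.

56

Take 4×K and 2×N: cost 38 ≤ 38, profit 4·9 + 2·10 = 56.
No other integer combination yields more.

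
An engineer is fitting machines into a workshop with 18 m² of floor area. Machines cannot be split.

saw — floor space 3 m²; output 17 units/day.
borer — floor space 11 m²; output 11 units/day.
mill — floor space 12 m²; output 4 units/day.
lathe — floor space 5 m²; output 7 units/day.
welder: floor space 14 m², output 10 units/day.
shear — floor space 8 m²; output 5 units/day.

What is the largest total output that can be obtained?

Allowing fractional choices, the relaxed optimum would be about 34.0, but machines are indivisible.
saw + lathe + shear: floor space 3 + 5 + 8 = 16 ≤ 18, output 17 + 7 + 5 = 29.
saw + borer: floor space 3 + 11 = 14 ≤ 18, output 17 + 11 = 28.
saw + welder: floor space 3 + 14 = 17 ≤ 18, output 17 + 10 = 27.
Best is saw, lathe, and shear with total output 29.

29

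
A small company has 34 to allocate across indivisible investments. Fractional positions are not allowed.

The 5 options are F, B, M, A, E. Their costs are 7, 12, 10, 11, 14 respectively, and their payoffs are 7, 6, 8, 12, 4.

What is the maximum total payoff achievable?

B + M + A: cost 12 + 10 + 11 = 33 ≤ 34, payoff 6 + 8 + 12 = 26.
F + M + A: cost 7 + 10 + 11 = 28 ≤ 34, payoff 7 + 8 + 12 = 27.
Best is F, M, and A with total payoff 27.

27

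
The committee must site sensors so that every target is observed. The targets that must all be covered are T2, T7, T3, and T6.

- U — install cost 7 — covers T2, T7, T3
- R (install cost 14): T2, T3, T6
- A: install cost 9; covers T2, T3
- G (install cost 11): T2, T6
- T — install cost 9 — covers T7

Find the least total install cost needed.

Choose U and G: together they cover T2, T7, T3, T6 — every target.
Total install cost: 7 + 11 = 18.
No cover costs less than 18.

18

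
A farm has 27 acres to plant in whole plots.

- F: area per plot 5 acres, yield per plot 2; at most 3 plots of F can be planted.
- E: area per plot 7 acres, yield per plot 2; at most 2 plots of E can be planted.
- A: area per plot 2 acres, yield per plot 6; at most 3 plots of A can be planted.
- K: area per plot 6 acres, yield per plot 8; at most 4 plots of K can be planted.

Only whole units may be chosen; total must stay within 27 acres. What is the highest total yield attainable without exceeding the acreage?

42

1×A and 4×K: area 26 ≤ 27, yield 1·6 + 4·8 = 38.
3×A and 3×K: area 24 ≤ 27, yield 3·6 + 3·8 = 42.
Best is 42.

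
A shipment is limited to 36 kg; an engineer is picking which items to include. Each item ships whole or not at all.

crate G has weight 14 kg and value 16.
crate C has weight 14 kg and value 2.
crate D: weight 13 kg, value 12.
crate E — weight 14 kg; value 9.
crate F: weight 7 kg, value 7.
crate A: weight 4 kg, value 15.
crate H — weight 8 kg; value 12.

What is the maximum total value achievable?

50

Take crate G, crate F, crate A, and crate H: weight 14 + 7 + 4 + 8 = 33 ≤ 36, value 16 + 7 + 15 + 12 = 50.
No other feasible combination does better.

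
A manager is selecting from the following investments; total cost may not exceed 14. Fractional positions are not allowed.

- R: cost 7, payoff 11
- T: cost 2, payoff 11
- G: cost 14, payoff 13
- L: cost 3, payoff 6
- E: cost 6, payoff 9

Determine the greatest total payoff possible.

Take R, T, and L: cost 7 + 2 + 3 = 12 ≤ 14, payoff 11 + 11 + 6 = 28.
No other feasible combination does better.

28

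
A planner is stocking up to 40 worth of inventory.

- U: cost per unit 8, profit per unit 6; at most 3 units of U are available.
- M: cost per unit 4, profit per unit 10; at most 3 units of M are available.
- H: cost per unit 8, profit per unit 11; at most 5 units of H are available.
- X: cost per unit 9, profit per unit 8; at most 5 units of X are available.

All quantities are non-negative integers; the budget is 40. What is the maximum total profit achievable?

2×M and 4×H: cost 40 ≤ 40, profit 2·10 + 4·11 = 64.
3×M and 3×H: cost 36 ≤ 40, profit 3·10 + 3·11 = 63.
Best is 64.

64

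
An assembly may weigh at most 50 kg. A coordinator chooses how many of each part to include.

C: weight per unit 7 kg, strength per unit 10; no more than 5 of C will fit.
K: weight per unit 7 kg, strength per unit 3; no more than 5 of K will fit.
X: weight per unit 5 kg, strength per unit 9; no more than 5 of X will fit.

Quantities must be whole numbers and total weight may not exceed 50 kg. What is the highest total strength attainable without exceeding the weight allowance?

77

Take 5×C and 3×X: weight 50 ≤ 50, strength 5·10 + 3·9 = 77.
No other integer combination yields more.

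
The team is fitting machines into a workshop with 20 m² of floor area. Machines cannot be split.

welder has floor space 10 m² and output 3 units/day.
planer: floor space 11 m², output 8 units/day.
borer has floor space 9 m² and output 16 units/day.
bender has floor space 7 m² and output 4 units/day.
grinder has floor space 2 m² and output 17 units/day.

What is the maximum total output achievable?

Allowing fractional choices, the relaxed optimum would be about 39.5, but machines are indivisible.
borer + bender + grinder: floor space 9 + 7 + 2 = 18 ≤ 20, output 16 + 4 + 17 = 37.
borer + grinder: floor space 9 + 2 = 11 ≤ 20, output 16 + 17 = 33.
Best is borer, bender, and grinder with total output 37.

37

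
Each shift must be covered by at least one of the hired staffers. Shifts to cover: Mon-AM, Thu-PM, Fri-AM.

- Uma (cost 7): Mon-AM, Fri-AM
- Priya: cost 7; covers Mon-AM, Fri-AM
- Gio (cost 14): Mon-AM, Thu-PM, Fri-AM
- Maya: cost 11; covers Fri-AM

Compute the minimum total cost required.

This is a weighted set-cover instance.
The greedy cost-per-new-shift heuristic would pick Uma and Gio for 21, but a cheaper cover exists.
Gio alone covers Mon-AM, Thu-PM, Fri-AM — every shift.
Total cost: 14.
No cover costs less than 14.

14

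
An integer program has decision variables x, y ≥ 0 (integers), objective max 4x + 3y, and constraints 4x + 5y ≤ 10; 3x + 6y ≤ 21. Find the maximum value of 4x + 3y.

8

(x,y)=(2,0): 4·2+5·0=8≤10, 3·2+6·0=6≤21, objective 8.
(x,y)=(1,1): 4·1+5·1=9≤10, 3·1+6·1=9≤21, objective 7.
(x,y)=(1,0): 4·1+5·0=4≤10, 3·1+6·0=3≤21, objective 4.
The best lattice point is (2,0), giving 8.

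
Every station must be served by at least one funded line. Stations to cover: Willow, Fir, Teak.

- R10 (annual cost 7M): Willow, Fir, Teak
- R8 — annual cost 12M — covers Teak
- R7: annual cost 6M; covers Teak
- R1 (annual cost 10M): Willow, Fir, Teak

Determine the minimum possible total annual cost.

R10 alone covers Willow, Fir, Teak — every station.
Total annual cost: 7.

7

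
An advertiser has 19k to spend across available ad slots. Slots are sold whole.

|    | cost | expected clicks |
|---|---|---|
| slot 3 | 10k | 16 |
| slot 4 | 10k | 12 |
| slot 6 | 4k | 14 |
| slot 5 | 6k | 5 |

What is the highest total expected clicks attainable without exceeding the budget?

slot 4 + slot 6: cost 10 + 4 = 14 ≤ 19, expected clicks 12 + 14 = 26.
slot 3 + slot 6: cost 10 + 4 = 14 ≤ 19, expected clicks 16 + 14 = 30.
slot 3 + slot 5: cost 10 + 6 = 16 ≤ 19, expected clicks 16 + 5 = 21.
Best is slot 3 and slot 6 with total expected clicks 30.

30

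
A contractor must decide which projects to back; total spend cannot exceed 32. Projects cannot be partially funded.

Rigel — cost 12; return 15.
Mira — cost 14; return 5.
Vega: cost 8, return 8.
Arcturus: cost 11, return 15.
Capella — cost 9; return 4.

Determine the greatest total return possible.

Take Rigel, Vega, and Arcturus: cost 12 + 8 + 11 = 31 ≤ 32, return 15 + 8 + 15 = 38.
No other feasible combination does better.

38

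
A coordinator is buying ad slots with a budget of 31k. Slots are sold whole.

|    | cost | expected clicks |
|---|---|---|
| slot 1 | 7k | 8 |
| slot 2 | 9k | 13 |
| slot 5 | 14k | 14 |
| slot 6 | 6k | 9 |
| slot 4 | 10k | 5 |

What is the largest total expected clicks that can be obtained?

This is an integer program with binary decision variables.
slot 2 + slot 5 + slot 6: cost 9 + 14 + 6 = 29 ≤ 31, expected clicks 13 + 14 + 9 = 36.
slot 1 + slot 2 + slot 5: cost 7 + 9 + 14 = 30 ≤ 31, expected clicks 8 + 13 + 14 = 35.
Best is slot 2, slot 5, and slot 6 with total expected clicks 36.

36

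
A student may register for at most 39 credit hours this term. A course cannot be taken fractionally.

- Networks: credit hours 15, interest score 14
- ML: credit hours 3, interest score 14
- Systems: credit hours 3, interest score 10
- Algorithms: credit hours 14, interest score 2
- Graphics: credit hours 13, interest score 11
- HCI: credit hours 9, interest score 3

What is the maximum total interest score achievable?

Allowing fractional choices, the relaxed optimum would be about 50.7, but courses are indivisible.
Networks + ML + Systems + HCI: credit hours 15 + 3 + 3 + 9 = 30 ≤ 39, interest score 14 + 14 + 10 + 3 = 41.
Networks + ML + Systems + Graphics: credit hours 15 + 3 + 3 + 13 = 34 ≤ 39, interest score 14 + 14 + 10 + 11 = 49.
Best is Networks, ML, Systems, and Graphics with total interest score 49.

49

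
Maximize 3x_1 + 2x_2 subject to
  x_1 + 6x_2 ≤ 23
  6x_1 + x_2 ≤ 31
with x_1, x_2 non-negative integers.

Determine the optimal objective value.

(x_1,x_2)=(4,3): 1·4+6·3=22≤23, 6·4+1·3=27≤31, objective 18.
(x_1,x_2)=(4,2): 1·4+6·2=16≤23, 6·4+1·2=26≤31, objective 16.
(x_1,x_2)=(3,3): 1·3+6·3=21≤23, 6·3+1·3=21≤31, objective 15.
(x_1,x_2)=(3,2): 1·3+6·2=15≤23, 6·3+1·2=20≤31, objective 13.
No feasible integer point exceeds 18.

18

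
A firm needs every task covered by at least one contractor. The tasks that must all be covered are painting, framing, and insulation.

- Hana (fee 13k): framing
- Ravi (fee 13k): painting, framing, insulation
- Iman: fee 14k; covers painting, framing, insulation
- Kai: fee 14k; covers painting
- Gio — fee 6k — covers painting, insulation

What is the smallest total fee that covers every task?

13

This is an integer covering problem.
The greedy cost-per-new-task heuristic would pick Gio and Hana for 19, but a cheaper cover exists.
Ravi alone covers painting, framing, insulation — every task.
Total fee: 13.
No cover costs less than 13.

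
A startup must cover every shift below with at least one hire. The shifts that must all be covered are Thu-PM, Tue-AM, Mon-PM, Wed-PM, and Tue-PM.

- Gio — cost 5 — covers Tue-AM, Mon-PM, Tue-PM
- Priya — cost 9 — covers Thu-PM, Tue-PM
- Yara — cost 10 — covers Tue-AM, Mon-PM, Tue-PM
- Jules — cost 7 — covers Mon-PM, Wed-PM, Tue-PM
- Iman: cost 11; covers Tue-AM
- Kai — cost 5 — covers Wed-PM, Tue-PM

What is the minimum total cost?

19

Choose Gio, Priya, and Kai: together they cover Thu-PM, Tue-AM, Mon-PM, Wed-PM, Tue-PM — every shift.
Total cost: 5 + 9 + 5 = 19.
No cover costs less than 19.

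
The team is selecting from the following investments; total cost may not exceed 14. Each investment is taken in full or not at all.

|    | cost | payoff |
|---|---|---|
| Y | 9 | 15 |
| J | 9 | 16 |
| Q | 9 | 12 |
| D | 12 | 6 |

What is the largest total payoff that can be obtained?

Allowing fractional choices, the relaxed optimum would be about 24.3, but investments are indivisible.
J: cost 9 ≤ 14, payoff 16.
Y: cost 9 ≤ 14, payoff 15.
Best is J with total payoff 16.

16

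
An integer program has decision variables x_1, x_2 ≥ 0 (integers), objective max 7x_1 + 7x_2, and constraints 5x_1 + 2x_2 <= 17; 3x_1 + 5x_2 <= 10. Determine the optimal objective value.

21

The continuous relaxation peaks at (3.33, 0) with value 23.33; rounding to a feasible lattice point costs some objective.
(x_1,x_2)=(3,0): 5·3+2·0=15≤17, 3·3+5·0=9≤10, objective 21.
(x_1,x_2)=(2,0): 5·2+2·0=10≤17, 3·2+5·0=6≤10, objective 14.
Maximum is 21 at (x_1,x_2)=(3,0).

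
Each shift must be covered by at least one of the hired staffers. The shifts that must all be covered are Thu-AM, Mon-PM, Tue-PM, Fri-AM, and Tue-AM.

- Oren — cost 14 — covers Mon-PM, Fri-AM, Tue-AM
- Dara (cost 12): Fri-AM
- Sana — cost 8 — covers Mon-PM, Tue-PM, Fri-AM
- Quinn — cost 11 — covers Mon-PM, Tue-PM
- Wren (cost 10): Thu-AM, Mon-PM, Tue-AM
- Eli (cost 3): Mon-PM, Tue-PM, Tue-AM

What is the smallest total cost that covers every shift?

Choose Sana and Wren: together they cover Thu-AM, Mon-PM, Tue-PM, Fri-AM, Tue-AM — every shift.
Total cost: 8 + 10 = 18.

18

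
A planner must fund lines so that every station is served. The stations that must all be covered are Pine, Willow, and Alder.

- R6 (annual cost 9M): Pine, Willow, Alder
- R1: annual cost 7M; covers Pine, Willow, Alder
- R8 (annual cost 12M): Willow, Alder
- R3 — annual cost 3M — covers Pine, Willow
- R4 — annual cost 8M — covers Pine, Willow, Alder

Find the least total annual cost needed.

7

The greedy cost-per-new-station heuristic would pick R3 and R1 for 10, but a cheaper cover exists.
R1 alone covers Pine, Willow, Alder — every station.
Total annual cost: 7.
No cover costs less than 7.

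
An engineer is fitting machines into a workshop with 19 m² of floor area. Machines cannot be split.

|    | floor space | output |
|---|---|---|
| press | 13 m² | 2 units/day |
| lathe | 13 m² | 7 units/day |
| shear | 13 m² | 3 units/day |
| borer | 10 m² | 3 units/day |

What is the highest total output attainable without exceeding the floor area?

7

Treat it as a binary knapsack problem.
Allowing fractional choices, the relaxed optimum would be about 8.8, but machines are indivisible.
borer: floor space 10 ≤ 19, output 3.
shear: floor space 13 ≤ 19, output 3.
lathe: floor space 13 ≤ 19, output 7.
Best is lathe with total output 7.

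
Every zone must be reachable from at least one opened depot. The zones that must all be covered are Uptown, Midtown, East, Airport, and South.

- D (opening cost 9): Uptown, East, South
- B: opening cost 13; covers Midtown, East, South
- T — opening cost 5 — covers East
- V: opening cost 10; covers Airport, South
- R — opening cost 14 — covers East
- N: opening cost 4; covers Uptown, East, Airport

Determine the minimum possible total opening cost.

17

Choose B and N: together they cover Uptown, Midtown, East, Airport, South — every zone.
Total opening cost: 13 + 4 = 17.
No cover costs less than 17.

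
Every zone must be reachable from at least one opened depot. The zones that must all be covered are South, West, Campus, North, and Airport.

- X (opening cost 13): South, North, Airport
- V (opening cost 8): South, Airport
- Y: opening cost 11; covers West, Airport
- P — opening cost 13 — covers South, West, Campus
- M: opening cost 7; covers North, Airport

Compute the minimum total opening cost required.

Choose P and M: together they cover South, West, Campus, North, Airport — every zone.
Total opening cost: 13 + 7 = 20.
No cover costs less than 20.

20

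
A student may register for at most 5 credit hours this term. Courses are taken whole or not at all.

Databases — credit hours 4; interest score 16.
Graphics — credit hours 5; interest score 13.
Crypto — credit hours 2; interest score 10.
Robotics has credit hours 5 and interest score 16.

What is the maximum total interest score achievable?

Treat it as a binary knapsack problem.
Robotics: credit hours 5 ≤ 5, interest score 16.
Databases: credit hours 4 ≤ 5, interest score 16.
Graphics: credit hours 5 ≤ 5, interest score 13.
The maximum interest score is 16; one optimal choice is Databases.

16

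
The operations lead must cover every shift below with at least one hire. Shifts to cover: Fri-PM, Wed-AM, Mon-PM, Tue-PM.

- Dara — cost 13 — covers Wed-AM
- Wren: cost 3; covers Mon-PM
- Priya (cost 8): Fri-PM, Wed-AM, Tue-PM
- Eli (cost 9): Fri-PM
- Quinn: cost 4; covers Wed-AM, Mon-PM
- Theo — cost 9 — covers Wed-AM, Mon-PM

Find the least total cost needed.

11

The greedy cost-per-new-shift heuristic would pick Quinn and Priya for 12, but a cheaper cover exists.
Choose Wren and Priya: together they cover Fri-PM, Wed-AM, Mon-PM, Tue-PM — every shift.
Total cost: 3 + 8 = 11.
No cover costs less than 11.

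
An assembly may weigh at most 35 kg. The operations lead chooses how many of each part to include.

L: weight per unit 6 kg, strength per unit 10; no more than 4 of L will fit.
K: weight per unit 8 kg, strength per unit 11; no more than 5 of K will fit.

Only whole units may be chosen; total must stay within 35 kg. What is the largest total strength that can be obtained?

L has the best ratio (10/6); taking only L gives at most 4×10 = 40 (stopped by the supply cap of 4).
Mixing does better — 3×L and 2×K: weight 34 ≤ 35, strength 3·10 + 2·11 = 52.

52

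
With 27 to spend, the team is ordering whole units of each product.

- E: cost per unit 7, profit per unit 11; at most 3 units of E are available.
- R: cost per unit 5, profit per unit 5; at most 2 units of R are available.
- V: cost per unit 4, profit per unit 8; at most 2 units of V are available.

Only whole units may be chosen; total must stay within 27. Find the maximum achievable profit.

This is a bounded integer knapsack.
Take 2×E, 1×R, and 2×V: cost 27 ≤ 27, profit 2·11 + 1·5 + 2·8 = 43.
V has the best ratio (8/4) and is taken to its limit of 2; remaining capacity is filled optimally with the others.

43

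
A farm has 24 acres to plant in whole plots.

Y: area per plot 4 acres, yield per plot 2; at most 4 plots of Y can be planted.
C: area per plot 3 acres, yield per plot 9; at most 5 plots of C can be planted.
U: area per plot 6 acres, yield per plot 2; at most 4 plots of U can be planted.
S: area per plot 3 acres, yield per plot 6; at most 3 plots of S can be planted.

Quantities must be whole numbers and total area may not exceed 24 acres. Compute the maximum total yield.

63

5×C and 3×S: area 24 ≤ 24, yield 5·9 + 3·6 = 63.
5×C and 2×S: area 21 ≤ 24, yield 5·9 + 2·6 = 57.
Best is 63.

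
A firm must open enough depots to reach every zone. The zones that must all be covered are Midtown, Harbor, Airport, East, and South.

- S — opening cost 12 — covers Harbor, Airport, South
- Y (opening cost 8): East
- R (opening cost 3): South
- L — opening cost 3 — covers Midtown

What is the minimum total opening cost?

23

This is a weighted set-cover instance.
Choose S, Y, and L: together they cover Midtown, Harbor, Airport, East, South — every zone.
Total opening cost: 12 + 8 + 3 = 23.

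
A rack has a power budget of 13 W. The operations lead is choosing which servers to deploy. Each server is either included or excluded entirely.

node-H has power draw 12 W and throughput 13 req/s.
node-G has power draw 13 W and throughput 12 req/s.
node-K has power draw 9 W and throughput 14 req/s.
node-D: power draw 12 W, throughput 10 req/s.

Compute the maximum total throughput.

Treat it as a binary knapsack problem.
Take node-K: power draw 9 ≤ 13, throughput 14.
No other feasible combination does better.

14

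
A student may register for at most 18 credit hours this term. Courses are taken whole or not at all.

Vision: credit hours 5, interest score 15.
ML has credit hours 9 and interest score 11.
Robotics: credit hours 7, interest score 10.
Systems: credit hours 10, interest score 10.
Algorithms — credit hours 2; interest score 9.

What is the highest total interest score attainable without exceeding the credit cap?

35

Vision + Systems + Algorithms: credit hours 5 + 10 + 2 = 17 ≤ 18, interest score 15 + 10 + 9 = 34.
Vision + ML + Algorithms: credit hours 5 + 9 + 2 = 16 ≤ 18, interest score 15 + 11 + 9 = 35.
Vision + Robotics + Algorithms: credit hours 5 + 7 + 2 = 14 ≤ 18, interest score 15 + 10 + 9 = 34.
Best is Vision, ML, and Algorithms with total interest score 35.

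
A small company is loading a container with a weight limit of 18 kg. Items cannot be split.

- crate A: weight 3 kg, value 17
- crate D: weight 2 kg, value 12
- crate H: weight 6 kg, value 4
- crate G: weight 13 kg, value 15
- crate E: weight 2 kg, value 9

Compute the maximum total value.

44

This is an integer program with binary decision variables.
crate A + crate D + crate H + crate E: weight 3 + 2 + 6 + 2 = 13 ≤ 18, value 17 + 12 + 4 + 9 = 42.
crate A + crate D + crate G: weight 3 + 2 + 13 = 18 ≤ 18, value 17 + 12 + 15 = 44.
crate A + crate G + crate E: weight 3 + 13 + 2 = 18 ≤ 18, value 17 + 15 + 9 = 41.
Best is crate A, crate D, and crate G with total value 44.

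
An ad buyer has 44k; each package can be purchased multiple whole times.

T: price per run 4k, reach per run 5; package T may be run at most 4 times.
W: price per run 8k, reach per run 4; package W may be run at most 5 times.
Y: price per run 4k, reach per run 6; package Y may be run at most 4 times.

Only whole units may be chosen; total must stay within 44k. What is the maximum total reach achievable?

48

This is a bounded integer knapsack.
Y has the best ratio (6/4); taking only Y gives at most 4×6 = 24 (stopped by the supply cap of 4).
Mixing does better — 4×T, 1×W, and 4×Y: price 40 ≤ 44, reach 4·5 + 1·4 + 4·6 = 48.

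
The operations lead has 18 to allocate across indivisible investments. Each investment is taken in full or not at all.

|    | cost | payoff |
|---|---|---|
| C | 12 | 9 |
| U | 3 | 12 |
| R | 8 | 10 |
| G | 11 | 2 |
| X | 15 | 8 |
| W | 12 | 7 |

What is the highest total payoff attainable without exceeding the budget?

C + U: cost 12 + 3 = 15 ≤ 18, payoff 9 + 12 = 21.
U + X: cost 3 + 15 = 18 ≤ 18, payoff 12 + 8 = 20.
U + R: cost 3 + 8 = 11 ≤ 18, payoff 12 + 10 = 22.
Best is U and R with total payoff 22.

22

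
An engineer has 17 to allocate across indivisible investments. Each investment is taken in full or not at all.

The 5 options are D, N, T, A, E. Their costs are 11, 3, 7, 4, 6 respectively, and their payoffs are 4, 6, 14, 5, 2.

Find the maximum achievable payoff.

N + T + A: cost 3 + 7 + 4 = 14 ≤ 17, payoff 6 + 14 + 5 = 25.
T + A + E: cost 7 + 4 + 6 = 17 ≤ 17, payoff 14 + 5 + 2 = 21.
N + T + E: cost 3 + 7 + 6 = 16 ≤ 17, payoff 6 + 14 + 2 = 22.
Best is N, T, and A with total payoff 25.

25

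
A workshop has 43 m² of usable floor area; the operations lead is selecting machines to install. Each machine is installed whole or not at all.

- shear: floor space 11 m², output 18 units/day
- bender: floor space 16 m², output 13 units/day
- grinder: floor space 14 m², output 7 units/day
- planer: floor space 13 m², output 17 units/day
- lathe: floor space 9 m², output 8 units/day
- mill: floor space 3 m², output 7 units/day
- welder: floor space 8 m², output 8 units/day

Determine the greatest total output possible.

Allowing fractional choices, the relaxed optimum would be about 57.1, but machines are indivisible.
shear + planer + lathe + welder: floor space 11 + 13 + 9 + 8 = 41 ≤ 43, output 18 + 17 + 8 + 8 = 51.
shear + bender + planer + mill: floor space 11 + 16 + 13 + 3 = 43 ≤ 43, output 18 + 13 + 17 + 7 = 55.
Best is shear, bender, planer, and mill with total output 55.

55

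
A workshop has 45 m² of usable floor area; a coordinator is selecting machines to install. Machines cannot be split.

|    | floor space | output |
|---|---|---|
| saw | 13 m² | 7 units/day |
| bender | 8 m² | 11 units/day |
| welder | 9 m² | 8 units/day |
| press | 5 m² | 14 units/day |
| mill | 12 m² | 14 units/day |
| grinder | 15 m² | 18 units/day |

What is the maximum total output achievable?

57

Treat it as a binary knapsack problem.
Take bender, press, mill, and grinder: floor space 8 + 5 + 12 + 15 = 40 ≤ 45, output 11 + 14 + 14 + 18 = 57.
No other feasible combination does better.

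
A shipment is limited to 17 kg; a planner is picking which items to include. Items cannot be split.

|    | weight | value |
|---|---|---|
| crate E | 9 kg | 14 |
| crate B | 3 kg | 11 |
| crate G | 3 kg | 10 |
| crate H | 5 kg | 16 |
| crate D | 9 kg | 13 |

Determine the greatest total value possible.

This is a 0-1 knapsack instance.
Allowing fractional choices, the relaxed optimum would be about 46.3, but items are indivisible.
crate B + crate H + crate D: weight 3 + 5 + 9 = 17 ≤ 17, value 11 + 16 + 13 = 40.
crate E + crate G + crate H: weight 9 + 3 + 5 = 17 ≤ 17, value 14 + 10 + 16 = 40.
crate E + crate B + crate H: weight 9 + 3 + 5 = 17 ≤ 17, value 14 + 11 + 16 = 41.
Best is crate E, crate B, and crate H with total value 41.

41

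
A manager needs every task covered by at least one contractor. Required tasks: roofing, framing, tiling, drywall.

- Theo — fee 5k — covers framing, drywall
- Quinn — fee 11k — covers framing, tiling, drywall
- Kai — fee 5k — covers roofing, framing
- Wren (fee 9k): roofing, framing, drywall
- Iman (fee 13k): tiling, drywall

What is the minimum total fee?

16

The greedy cost-per-new-task heuristic would pick Theo, Kai, and Quinn for 21, but a cheaper cover exists.
Choose Quinn and Kai: together they cover roofing, framing, tiling, drywall — every task.
Total fee: 11 + 5 = 16.
No cover costs less than 16.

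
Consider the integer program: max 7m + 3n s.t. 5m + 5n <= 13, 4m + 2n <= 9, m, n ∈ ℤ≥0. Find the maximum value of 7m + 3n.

Relaxing integrality, the LP optimum is 15.75 at (m,n) = (2.25, 0), which is not an integer point.
(m,n)=(2,0): 5·2+5·0=10≤13, 4·2+2·0=8≤9, objective 14.
(m,n)=(1,1): 5·1+5·1=10≤13, 4·1+2·1=6≤9, objective 10.
(m,n)=(1,0): 5·1+5·0=5≤13, 4·1+2·0=4≤9, objective 7.
The best lattice point is (2,0), giving 14.

14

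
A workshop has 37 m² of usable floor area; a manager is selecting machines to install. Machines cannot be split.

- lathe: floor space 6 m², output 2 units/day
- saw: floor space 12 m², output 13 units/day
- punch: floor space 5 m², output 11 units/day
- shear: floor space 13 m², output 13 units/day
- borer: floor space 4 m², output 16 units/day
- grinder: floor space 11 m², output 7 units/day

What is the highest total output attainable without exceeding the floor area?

53

Allowing fractional choices, the relaxed optimum would be about 54.9, but machines are indivisible.
saw + punch + shear + borer: floor space 12 + 5 + 13 + 4 = 34 ≤ 37, output 13 + 11 + 13 + 16 = 53.
saw + punch + borer + grinder: floor space 12 + 5 + 4 + 11 = 32 ≤ 37, output 13 + 11 + 16 + 7 = 47.
Best is saw, punch, shear, and borer with total output 53.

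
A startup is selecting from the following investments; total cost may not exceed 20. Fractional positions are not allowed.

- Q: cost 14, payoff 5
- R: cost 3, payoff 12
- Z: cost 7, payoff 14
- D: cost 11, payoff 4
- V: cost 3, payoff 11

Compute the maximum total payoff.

37

Q + R + V: cost 14 + 3 + 3 = 20 ≤ 20, payoff 5 + 12 + 11 = 28.
R + Z + V: cost 3 + 7 + 3 = 13 ≤ 20, payoff 12 + 14 + 11 = 37.
Best is R, Z, and V with total payoff 37.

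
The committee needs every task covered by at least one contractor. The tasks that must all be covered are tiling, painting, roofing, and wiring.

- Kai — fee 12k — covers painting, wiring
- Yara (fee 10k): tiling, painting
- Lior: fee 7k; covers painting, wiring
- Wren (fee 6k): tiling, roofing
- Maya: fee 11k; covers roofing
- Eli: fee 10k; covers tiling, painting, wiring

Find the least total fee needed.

This is an integer covering problem.
Choose Lior and Wren: together they cover tiling, painting, roofing, wiring — every task.
Total fee: 7 + 6 = 13.

13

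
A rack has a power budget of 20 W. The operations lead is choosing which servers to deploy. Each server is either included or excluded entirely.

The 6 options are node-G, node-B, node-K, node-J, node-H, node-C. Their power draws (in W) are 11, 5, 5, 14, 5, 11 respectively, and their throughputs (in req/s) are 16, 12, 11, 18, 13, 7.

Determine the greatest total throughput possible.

Allowing fractional choices, the relaxed optimum would be about 43.3, but servers are indivisible.
node-B + node-J: power draw 5 + 14 = 19 ≤ 20, throughput 12 + 18 = 30.
node-B + node-K + node-H: power draw 5 + 5 + 5 = 15 ≤ 20, throughput 12 + 11 + 13 = 36.
node-J + node-H: power draw 14 + 5 = 19 ≤ 20, throughput 18 + 13 = 31.
Best is node-B, node-K, and node-H with total throughput 36.

36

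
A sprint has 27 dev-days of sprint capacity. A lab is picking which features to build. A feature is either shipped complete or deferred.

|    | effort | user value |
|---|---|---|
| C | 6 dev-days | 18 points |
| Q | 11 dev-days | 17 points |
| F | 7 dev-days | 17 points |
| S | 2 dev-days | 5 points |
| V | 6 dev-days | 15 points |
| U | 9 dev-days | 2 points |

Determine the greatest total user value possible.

Allowing fractional choices, the relaxed optimum would be about 64.3, but features are indivisible.
C + F + S + V: effort 6 + 7 + 2 + 6 = 21 ≤ 27, user value 18 + 17 + 5 + 15 = 55.
C + Q + F + S: effort 6 + 11 + 7 + 2 = 26 ≤ 27, user value 18 + 17 + 17 + 5 = 57.
Best is C, Q, F, and S with total user value 57.

57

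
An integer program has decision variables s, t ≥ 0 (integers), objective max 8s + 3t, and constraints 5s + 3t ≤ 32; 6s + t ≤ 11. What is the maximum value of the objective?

30

(s,t)=(0,10) is feasible, giving 30.
(s,t)=(0,9) is feasible, giving 27.
Maximum is 30 at (s,t)=(0,10).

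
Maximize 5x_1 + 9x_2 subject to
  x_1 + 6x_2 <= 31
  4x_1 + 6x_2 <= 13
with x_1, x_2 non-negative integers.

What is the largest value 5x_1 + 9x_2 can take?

Relaxing integrality, the LP optimum is 19.50 at (x_1,x_2) = (0, 2.17), which is not an integer point.
(x_1,x_2)=(0,2) is feasible, giving 18.
(x_1,x_2)=(1,1) is feasible, giving 14.
(x_1,x_2)=(0,1) is feasible, giving 9.
No feasible integer point exceeds 18.

18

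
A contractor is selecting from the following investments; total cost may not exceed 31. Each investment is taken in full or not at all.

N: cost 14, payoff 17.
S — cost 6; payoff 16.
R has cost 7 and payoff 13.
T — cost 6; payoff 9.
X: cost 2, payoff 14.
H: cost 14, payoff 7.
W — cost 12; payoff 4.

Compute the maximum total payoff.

N + S + R + X: cost 14 + 6 + 7 + 2 = 29 ≤ 31, payoff 17 + 16 + 13 + 14 = 60.
N + R + T + X: cost 14 + 7 + 6 + 2 = 29 ≤ 31, payoff 17 + 13 + 9 + 14 = 53.
N + S + T + X: cost 14 + 6 + 6 + 2 = 28 ≤ 31, payoff 17 + 16 + 9 + 14 = 56.
Best is N, S, R, and X with total payoff 60.

60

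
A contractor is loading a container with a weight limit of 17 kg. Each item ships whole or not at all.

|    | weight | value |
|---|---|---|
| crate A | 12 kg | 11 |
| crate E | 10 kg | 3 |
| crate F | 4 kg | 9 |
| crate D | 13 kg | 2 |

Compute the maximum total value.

crate A + crate F: weight 12 + 4 = 16 ≤ 17, value 11 + 9 = 20.
crate A: weight 12 ≤ 17, value 11.
crate E + crate F: weight 10 + 4 = 14 ≤ 17, value 3 + 9 = 12.
Best is crate A and crate F with total value 20.

20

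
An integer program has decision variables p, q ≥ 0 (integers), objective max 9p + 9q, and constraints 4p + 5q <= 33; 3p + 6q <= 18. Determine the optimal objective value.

(p,q)=(6,0) is feasible, giving 54.
(p,q)=(5,0) is feasible, giving 45.
No feasible integer point exceeds 54.

54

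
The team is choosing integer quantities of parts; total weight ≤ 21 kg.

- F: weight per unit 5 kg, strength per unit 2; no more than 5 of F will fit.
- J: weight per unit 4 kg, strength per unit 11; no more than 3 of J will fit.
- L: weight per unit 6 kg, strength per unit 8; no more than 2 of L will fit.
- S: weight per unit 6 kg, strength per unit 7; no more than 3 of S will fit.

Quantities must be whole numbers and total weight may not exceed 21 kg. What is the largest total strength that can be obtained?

41

J has the best ratio (11/4); taking only J gives at most 3×11 = 33 (stopped by the supply cap of 3).
Mixing does better — 3×J and 1×L: weight 18 ≤ 21, strength 3·11 + 1·8 = 41.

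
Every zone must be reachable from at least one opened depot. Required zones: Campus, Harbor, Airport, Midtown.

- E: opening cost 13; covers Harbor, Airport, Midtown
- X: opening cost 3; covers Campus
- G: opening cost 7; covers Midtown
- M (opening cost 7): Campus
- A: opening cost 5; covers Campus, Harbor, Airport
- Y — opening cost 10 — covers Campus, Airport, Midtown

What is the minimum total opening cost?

12

This is a weighted set-cover instance.
Choose G and A: together they cover Campus, Harbor, Airport, Midtown — every zone.
Total opening cost: 7 + 5 = 12.
No cover costs less than 12.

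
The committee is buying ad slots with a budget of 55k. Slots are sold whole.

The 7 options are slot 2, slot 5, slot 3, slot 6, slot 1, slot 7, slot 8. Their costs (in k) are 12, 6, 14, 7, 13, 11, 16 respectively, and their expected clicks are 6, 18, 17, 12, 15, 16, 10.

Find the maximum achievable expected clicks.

This is an integer program with binary decision variables.
Allowing fractional choices, the relaxed optimum would be about 80.5, but ad slots are indivisible.
slot 5 + slot 3 + slot 6 + slot 1 + slot 7: cost 6 + 14 + 7 + 13 + 11 = 51 ≤ 55, expected clicks 18 + 17 + 12 + 15 + 16 = 78.
slot 5 + slot 3 + slot 6 + slot 7 + slot 8: cost 6 + 14 + 7 + 11 + 16 = 54 ≤ 55, expected clicks 18 + 17 + 12 + 16 + 10 = 73.
slot 5 + slot 6 + slot 1 + slot 7 + slot 8: cost 6 + 7 + 13 + 11 + 16 = 53 ≤ 55, expected clicks 18 + 12 + 15 + 16 + 10 = 71.
Best is slot 5, slot 3, slot 6, slot 1, and slot 7 with total expected clicks 78.

78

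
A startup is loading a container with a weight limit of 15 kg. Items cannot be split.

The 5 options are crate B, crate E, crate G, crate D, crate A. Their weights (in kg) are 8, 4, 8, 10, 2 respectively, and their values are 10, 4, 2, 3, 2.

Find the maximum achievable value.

This is a 0-1 knapsack instance.
Allowing fractional choices, the relaxed optimum would be about 16.3, but items are indivisible.
crate B + crate A: weight 8 + 2 = 10 ≤ 15, value 10 + 2 = 12.
crate B + crate E + crate A: weight 8 + 4 + 2 = 14 ≤ 15, value 10 + 4 + 2 = 16.
crate B + crate E: weight 8 + 4 = 12 ≤ 15, value 10 + 4 = 14.
Best is crate B, crate E, and crate A with total value 16.

16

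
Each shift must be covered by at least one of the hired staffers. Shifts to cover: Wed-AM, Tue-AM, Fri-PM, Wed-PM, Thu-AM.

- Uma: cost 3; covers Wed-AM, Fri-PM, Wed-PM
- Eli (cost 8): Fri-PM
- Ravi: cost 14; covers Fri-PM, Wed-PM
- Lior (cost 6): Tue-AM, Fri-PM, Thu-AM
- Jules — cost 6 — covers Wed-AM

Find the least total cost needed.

This is a weighted set-cover instance.
Choose Uma and Lior: together they cover Wed-AM, Tue-AM, Fri-PM, Wed-PM, Thu-AM — every shift.
Total cost: 3 + 6 = 9.

9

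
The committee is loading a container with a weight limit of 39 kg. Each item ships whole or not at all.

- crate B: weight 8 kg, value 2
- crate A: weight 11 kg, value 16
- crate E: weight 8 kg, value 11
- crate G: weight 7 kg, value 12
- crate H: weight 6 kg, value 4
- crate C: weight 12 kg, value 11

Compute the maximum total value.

This is a 0-1 knapsack instance.
Take crate A, crate E, crate G, and crate C: weight 11 + 8 + 7 + 12 = 38 ≤ 39, value 16 + 11 + 12 + 11 = 50.
No other feasible combination does better.

50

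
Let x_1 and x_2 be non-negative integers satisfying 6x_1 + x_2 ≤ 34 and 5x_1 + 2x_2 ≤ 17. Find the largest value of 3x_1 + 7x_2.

(x_1,x_2)=(0,8): 6·0+1·8=8≤34, 5·0+2·8=16≤17, objective 56.
(x_1,x_2)=(0,7): 6·0+1·7=7≤34, 5·0+2·7=14≤17, objective 49.
The best lattice point is (0,8), giving 56.

56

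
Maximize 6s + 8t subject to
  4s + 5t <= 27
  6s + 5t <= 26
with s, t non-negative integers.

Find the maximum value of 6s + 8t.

The continuous relaxation peaks at (0, 5.2) with value 41.60; rounding to a feasible lattice point costs some objective.
(s,t)=(0,5): 4·0+5·5=25≤27, 6·0+5·5=25≤26, objective 40.
(s,t)=(1,4): 4·1+5·4=24≤27, 6·1+5·4=26≤26, objective 38.
(s,t)=(0,4): 4·0+5·4=20≤27, 6·0+5·4=20≤26, objective 32.
The best lattice point is (0,5), giving 40.

40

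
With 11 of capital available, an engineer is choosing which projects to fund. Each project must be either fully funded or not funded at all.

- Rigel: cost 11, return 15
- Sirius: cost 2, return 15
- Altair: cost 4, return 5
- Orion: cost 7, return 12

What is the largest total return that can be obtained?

27

Take Sirius and Orion: cost 2 + 7 = 9 ≤ 11, return 15 + 12 = 27.
No other feasible combination does better.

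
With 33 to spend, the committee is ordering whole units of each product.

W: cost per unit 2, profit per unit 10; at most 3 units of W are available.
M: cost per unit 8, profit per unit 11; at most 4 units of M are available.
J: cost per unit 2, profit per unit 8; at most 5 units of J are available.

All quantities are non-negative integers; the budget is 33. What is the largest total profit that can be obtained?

92

3×W, 2×M, and 5×J: cost 32 ≤ 33, profit 3·10 + 2·11 + 5·8 = 92.
3×W, 2×M, and 4×J: cost 30 ≤ 33, profit 3·10 + 2·11 + 4·8 = 84.
Best is 92.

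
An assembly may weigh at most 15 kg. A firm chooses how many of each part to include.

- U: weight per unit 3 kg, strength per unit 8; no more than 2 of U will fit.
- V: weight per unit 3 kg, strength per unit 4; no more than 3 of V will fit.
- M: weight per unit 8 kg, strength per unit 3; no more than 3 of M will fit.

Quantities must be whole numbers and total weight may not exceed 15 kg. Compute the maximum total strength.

2×U and 2×V: weight 12 ≤ 15, strength 2·8 + 2·4 = 24.
2×U and 3×V: weight 15 ≤ 15, strength 2·8 + 3·4 = 28.
Best is 28.

28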